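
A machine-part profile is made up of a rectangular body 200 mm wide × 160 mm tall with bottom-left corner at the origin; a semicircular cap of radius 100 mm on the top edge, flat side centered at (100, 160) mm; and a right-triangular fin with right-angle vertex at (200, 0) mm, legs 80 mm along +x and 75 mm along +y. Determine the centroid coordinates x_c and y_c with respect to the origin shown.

x_c = 107.49 mm, y_c = 114.68 mm

Part | A | x̄ᵢ | ȳᵢ | A·x̄ᵢ | A·ȳᵢ
rectangular body | 32000.00 | 100.00 | 80.00 | 3200000.00 | 2560000.00
semicircular top | 15707.96 | 100.00 | 202.44 | 1570796.33 | 3179940.79
triangular fin | 3000.00 | 226.67 | 25.00 | 680000.00 | 75000.00
Σ | 50707.96 |  |  | 5450796.33 | 5814940.79
x_c = 5450796.33 / 50707.96 = 107.49 mm
y_c = 5814940.79 / 50707.96 = 114.68 mm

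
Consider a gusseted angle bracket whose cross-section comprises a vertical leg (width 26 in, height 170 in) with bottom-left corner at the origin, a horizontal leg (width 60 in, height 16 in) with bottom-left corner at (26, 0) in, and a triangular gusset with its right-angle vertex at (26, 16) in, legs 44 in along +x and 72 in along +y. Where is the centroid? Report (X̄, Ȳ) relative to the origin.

Part | A | x̄ᵢ | ȳᵢ | A·x̄ᵢ | A·ȳᵢ
vertical leg | 4420.00 | 13.00 | 85.00 | 57460.00 | 375700.00
horizontal leg | 960.00 | 56.00 | 8.00 | 53760.00 | 7680.00
gusset | 1584.00 | 40.67 | 40.00 | 64416.00 | 63360.00
Σ | 6964.00 |  |  | 175636.00 | 446740.00
X̄ = 175636.00 / 6964.00 = 25.22 in
Ȳ = 446740.00 / 6964.00 = 64.15 in

X̄ = 25.22 in, Ȳ = 64.15 in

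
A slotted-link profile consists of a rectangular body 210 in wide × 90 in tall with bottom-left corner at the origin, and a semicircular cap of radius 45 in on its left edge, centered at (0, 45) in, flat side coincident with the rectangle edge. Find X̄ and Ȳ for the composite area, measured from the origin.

X̄ = 87.12 in, Ȳ = 45.00 in

rectangular body: A = 210 × 90 = 18900.00, centroid at (105.00, 45.00).
semicircular end: A = ½π·45² = 3180.86, centroid at (-19.10, 45.00).
ΣA = 22080.86 in²
ΣAX̄ = (18900.00)(105.00) + (3180.86)(-19.10) = 1923750.00 in³
ΣAȲ = (18900.00)(45.00) + (3180.86)(45.00) = 993638.82 in³
X̄ = 1923750.00 / 22080.86 = 87.12 in
Ȳ = 993638.82 / 22080.86 = 45.00 in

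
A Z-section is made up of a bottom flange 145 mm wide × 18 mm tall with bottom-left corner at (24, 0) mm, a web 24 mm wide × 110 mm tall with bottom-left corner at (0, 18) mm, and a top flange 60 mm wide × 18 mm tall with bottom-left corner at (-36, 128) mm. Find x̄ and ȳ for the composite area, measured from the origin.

x̄ = 43.77 mm, ȳ = 57.53 mm

Part | A | x̄ᵢ | ȳᵢ | A·x̄ᵢ | A·ȳᵢ
bottom flange | 2610.00 | 96.50 | 9.00 | 251865.00 | 23490.00
web | 2640.00 | 12.00 | 73.00 | 31680.00 | 192720.00
top flange | 1080.00 | -6.00 | 137.00 | -6480.00 | 147960.00
Σ | 6330.00 |  |  | 277065.00 | 364170.00
x̄ = 277065.00 / 6330.00 = 43.77 mm
ȳ = 364170.00 / 6330.00 = 57.53 mm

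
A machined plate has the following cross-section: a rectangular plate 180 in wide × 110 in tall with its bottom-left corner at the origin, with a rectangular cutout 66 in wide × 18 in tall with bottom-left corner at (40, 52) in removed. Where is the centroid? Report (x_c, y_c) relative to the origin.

x_c = 91.09 in, y_c = 54.62 in

Part | A | x̄ᵢ | ȳᵢ | A·x̄ᵢ | A·ȳᵢ
plate | 19800.00 | 90.00 | 55.00 | 1782000.00 | 1089000.00
hole | -1188.00 | 73.00 | 61.00 | -86724.00 | -72468.00
Σ | 18612.00 |  |  | 1695276.00 | 1016532.00
x_c = 1695276.00 / 18612.00 = 91.09 in
y_c = 1016532.00 / 18612.00 = 54.62 in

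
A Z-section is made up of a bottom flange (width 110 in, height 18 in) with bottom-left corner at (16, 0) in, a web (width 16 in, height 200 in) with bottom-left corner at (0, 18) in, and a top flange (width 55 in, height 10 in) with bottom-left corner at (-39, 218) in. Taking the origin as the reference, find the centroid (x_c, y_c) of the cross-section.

bottom flange: A = 110 × 18 = 1980.00, centroid at (71.00, 9.00).
web: A = 16 × 200 = 3200.00, centroid at (8.00, 118.00).
top flange: A = 55 × 10 = 550.00, centroid at (-11.50, 223.00).
ΣA = 5730.00 in²
ΣAx_c = (1980.00)(71.00) + (3200.00)(8.00) + (550.00)(-11.50) = 159855.00 in³
ΣAy_c = (1980.00)(9.00) + (3200.00)(118.00) + (550.00)(223.00) = 518070.00 in³
x_c = 159855.00 / 5730.00 = 27.90 in
y_c = 518070.00 / 5730.00 = 90.41 in

x_c = 27.90 in, y_c = 90.41 in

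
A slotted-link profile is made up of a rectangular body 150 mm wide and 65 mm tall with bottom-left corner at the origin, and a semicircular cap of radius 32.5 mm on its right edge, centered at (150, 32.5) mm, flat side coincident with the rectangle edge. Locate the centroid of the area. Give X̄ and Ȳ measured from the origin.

X̄ = 87.91 mm, Ȳ = 32.50 mm

Part | A | x̄ᵢ | ȳᵢ | A·x̄ᵢ | A·ȳᵢ
rectangular body | 9750.00 | 75.00 | 32.50 | 731250.00 | 316875.00
semicircular end | 1659.15 | 163.79 | 32.50 | 271758.46 | 53922.49
Σ | 11409.15 |  |  | 1003008.46 | 370797.49
X̄ = 1003008.46 / 11409.15 = 87.91 mm
Ȳ = 370797.49 / 11409.15 = 32.50 mm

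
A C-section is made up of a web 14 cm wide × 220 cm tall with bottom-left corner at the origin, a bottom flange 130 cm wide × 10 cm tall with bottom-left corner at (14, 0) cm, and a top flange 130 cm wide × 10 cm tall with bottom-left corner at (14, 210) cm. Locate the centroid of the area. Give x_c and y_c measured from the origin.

Part | A | x̄ᵢ | ȳᵢ | A·x̄ᵢ | A·ȳᵢ
web | 3080.00 | 7.00 | 110.00 | 21560.00 | 338800.00
bottom flange | 1300.00 | 79.00 | 5.00 | 102700.00 | 6500.00
top flange | 1300.00 | 79.00 | 215.00 | 102700.00 | 279500.00
Σ | 5680.00 |  |  | 226960.00 | 624800.00
x_c = 226960.00 / 5680.00 = 39.96 cm
y_c = 624800.00 / 5680.00 = 110.00 cm

x_c = 39.96 cm, y_c = 110.00 cm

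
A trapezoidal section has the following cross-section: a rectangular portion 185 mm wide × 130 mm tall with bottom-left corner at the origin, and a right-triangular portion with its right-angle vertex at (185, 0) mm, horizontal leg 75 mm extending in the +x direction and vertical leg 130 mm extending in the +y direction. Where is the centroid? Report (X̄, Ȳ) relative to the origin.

Part | A | x̄ᵢ | ȳᵢ | A·x̄ᵢ | A·ȳᵢ
rectangular portion | 24050.00 | 92.50 | 65.00 | 2224625.00 | 1563250.00
triangular portion | 4875.00 | 210.00 | 43.33 | 1023750.00 | 211250.00
Σ | 28925.00 |  |  | 3248375.00 | 1774500.00
X̄ = 3248375.00 / 28925.00 = 112.30 mm
Ȳ = 1774500.00 / 28925.00 = 61.35 mm

X̄ = 112.30 mm, Ȳ = 61.35 mm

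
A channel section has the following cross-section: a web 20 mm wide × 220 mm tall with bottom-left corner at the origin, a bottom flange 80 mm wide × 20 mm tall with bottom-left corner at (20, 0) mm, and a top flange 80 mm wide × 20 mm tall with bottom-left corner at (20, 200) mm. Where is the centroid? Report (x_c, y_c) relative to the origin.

Part | A | x̄ᵢ | ȳᵢ | A·x̄ᵢ | A·ȳᵢ
web | 4400.00 | 10.00 | 110.00 | 44000.00 | 484000.00
bottom flange | 1600.00 | 60.00 | 10.00 | 96000.00 | 16000.00
top flange | 1600.00 | 60.00 | 210.00 | 96000.00 | 336000.00
Σ | 7600.00 |  |  | 236000.00 | 836000.00
x_c = 236000.00 / 7600.00 = 31.05 mm
y_c = 836000.00 / 7600.00 = 110.00 mm

x_c = 31.05 mm, y_c = 110.00 mm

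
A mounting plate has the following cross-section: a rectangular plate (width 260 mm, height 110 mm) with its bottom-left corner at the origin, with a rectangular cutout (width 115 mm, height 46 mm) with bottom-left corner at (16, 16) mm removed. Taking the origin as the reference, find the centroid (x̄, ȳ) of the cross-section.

x̄ = 142.82 mm, ȳ = 58.63 mm

plate: A = 260 × 110 = 28600.00, centroid at (130.00, 55.00).
hole: A = −(115 × 46) = -5290.00, centroid at (73.50, 39.00).
ΣA = 23310.00 mm², ΣAx̄ = 3329185.00 mm³, ΣAȳ = 1366690.00 mm³.
x̄ = 3329185.00/23310.00 = 142.82 mm; ȳ = 1366690.00/23310.00 = 58.63 mm.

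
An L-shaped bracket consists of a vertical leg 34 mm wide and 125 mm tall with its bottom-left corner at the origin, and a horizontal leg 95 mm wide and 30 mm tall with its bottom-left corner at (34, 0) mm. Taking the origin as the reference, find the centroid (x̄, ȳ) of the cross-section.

Part | A | x̄ᵢ | ȳᵢ | A·x̄ᵢ | A·ȳᵢ
vertical leg | 4250.00 | 17.00 | 62.50 | 72250.00 | 265625.00
horizontal leg | 2850.00 | 81.50 | 15.00 | 232275.00 | 42750.00
Σ | 7100.00 |  |  | 304525.00 | 308375.00
x̄ = 304525.00 / 7100.00 = 42.89 mm
ȳ = 308375.00 / 7100.00 = 43.43 mm

x̄ = 42.89 mm, ȳ = 43.43 mm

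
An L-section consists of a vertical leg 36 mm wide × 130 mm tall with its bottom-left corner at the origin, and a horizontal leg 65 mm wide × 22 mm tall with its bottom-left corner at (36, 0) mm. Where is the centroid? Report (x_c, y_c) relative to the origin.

x_c = 29.82 mm, y_c = 52.36 mm

vertical leg: A = 36 × 130 = 4680.00, centroid at (18.00, 65.00).
horizontal leg: A = 65 × 22 = 1430.00, centroid at (68.50, 11.00).
ΣA = 6110.00 mm², ΣAx_c = 182195.00 mm³, ΣAy_c = 319930.00 mm³.
x_c = 182195.00/6110.00 = 29.82 mm; y_c = 319930.00/6110.00 = 52.36 mm.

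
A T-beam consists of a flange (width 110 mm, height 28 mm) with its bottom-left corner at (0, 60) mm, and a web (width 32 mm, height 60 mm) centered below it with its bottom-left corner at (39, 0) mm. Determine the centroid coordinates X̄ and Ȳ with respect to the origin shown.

X̄ = 55.00 mm, Ȳ = 57.10 mm

web: A = 32 × 60 = 1920.00, centroid at (55.00, 30.00).
flange: A = 110 × 28 = 3080.00, centroid at (55.00, 74.00).
ΣA = 5000.00 mm², ΣAX̄ = 275000.00 mm³, ΣAȲ = 285520.00 mm³.
X̄ = 275000.00/5000.00 = 55.00 mm; Ȳ = 285520.00/5000.00 = 57.10 mm.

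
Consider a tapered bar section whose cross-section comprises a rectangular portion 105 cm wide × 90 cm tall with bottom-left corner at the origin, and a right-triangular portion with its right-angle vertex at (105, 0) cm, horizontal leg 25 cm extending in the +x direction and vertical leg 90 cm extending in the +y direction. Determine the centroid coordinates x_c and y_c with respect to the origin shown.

x_c = 58.97 cm, y_c = 43.40 cm

rectangular portion: A = 105 × 90 = 9450.00, centroid at (52.50, 45.00).
triangular portion: A = ½·25·90 = 1125.00, centroid at (113.33, 30.00).
ΣA = 10575.00 cm²
ΣAx_c = (9450.00)(52.50) + (1125.00)(113.33) = 623625.00 cm³
ΣAy_c = (9450.00)(45.00) + (1125.00)(30.00) = 459000.00 cm³
x_c = 623625.00 / 10575.00 = 58.97 cm
y_c = 459000.00 / 10575.00 = 43.40 cm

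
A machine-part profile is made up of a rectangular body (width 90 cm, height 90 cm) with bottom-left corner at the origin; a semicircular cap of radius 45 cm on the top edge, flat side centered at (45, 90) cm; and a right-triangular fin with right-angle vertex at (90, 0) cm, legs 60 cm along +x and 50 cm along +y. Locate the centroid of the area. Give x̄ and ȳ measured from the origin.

x̄ = 52.63 cm, ȳ = 57.63 cm

Part | A | x̄ᵢ | ȳᵢ | A·x̄ᵢ | A·ȳᵢ
rectangular body | 8100.00 | 45.00 | 45.00 | 364500.00 | 364500.00
semicircular top | 3180.86 | 45.00 | 109.10 | 143138.82 | 347027.63
triangular fin | 1500.00 | 110.00 | 16.67 | 165000.00 | 25000.00
Σ | 12780.86 |  |  | 672638.82 | 736527.63
x̄ = 672638.82 / 12780.86 = 52.63 cm
ȳ = 736527.63 / 12780.86 = 57.63 cm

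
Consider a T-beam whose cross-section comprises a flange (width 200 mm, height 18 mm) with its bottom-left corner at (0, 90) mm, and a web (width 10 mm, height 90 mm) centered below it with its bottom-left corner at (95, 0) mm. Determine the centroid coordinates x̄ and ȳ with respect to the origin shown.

x̄ = 100.00 mm, ȳ = 88.20 mm

Part | A | x̄ᵢ | ȳᵢ | A·x̄ᵢ | A·ȳᵢ
web | 900.00 | 100.00 | 45.00 | 90000.00 | 40500.00
flange | 3600.00 | 100.00 | 99.00 | 360000.00 | 356400.00
Σ | 4500.00 |  |  | 450000.00 | 396900.00
x̄ = 450000.00 / 4500.00 = 100.00 mm
ȳ = 396900.00 / 4500.00 = 88.20 mm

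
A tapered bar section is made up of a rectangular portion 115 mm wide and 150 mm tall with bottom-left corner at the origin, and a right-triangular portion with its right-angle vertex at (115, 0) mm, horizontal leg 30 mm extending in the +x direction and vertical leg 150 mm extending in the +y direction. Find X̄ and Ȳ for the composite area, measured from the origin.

Part | A | x̄ᵢ | ȳᵢ | A·x̄ᵢ | A·ȳᵢ
rectangular portion | 17250.00 | 57.50 | 75.00 | 991875.00 | 1293750.00
triangular portion | 2250.00 | 125.00 | 50.00 | 281250.00 | 112500.00
Σ | 19500.00 |  |  | 1273125.00 | 1406250.00
X̄ = 1273125.00 / 19500.00 = 65.29 mm
Ȳ = 1406250.00 / 19500.00 = 72.12 mm

X̄ = 65.29 mm, Ȳ = 72.12 mm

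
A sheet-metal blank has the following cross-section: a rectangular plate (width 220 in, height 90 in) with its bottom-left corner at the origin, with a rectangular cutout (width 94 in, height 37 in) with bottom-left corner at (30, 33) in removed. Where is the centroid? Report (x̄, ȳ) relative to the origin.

x̄ = 117.03 in, ȳ = 43.61 in

Part | A | x̄ᵢ | ȳᵢ | A·x̄ᵢ | A·ȳᵢ
plate | 19800.00 | 110.00 | 45.00 | 2178000.00 | 891000.00
hole | -3478.00 | 77.00 | 51.50 | -267806.00 | -179117.00
Σ | 16322.00 |  |  | 1910194.00 | 711883.00
x̄ = 1910194.00 / 16322.00 = 117.03 in
ȳ = 711883.00 / 16322.00 = 43.61 in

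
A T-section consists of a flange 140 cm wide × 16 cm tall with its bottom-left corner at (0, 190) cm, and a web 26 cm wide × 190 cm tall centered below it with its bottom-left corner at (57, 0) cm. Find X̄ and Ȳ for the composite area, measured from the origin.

web: A = 26 × 190 = 4940.00, centroid at (70.00, 95.00).
flange: A = 140 × 16 = 2240.00, centroid at (70.00, 198.00).
ΣA = 7180.00 cm², ΣAX̄ = 502600.00 cm³, ΣAȲ = 912820.00 cm³.
X̄ = 502600.00/7180.00 = 70.00 cm; Ȳ = 912820.00/7180.00 = 127.13 cm.

X̄ = 70.00 cm, Ȳ = 127.13 cm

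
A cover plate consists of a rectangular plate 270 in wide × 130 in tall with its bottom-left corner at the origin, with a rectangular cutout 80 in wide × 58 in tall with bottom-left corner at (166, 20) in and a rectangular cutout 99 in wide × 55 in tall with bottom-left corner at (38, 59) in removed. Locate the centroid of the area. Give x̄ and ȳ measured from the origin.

x̄ = 132.17 in, ȳ = 63.29 in

Part | A | x̄ᵢ | ȳᵢ | A·x̄ᵢ | A·ȳᵢ
plate | 35100.00 | 135.00 | 65.00 | 4738500.00 | 2281500.00
hole 1 | -4640.00 | 206.00 | 49.00 | -955840.00 | -227360.00
hole 2 | -5445.00 | 87.50 | 86.50 | -476437.50 | -470992.50
Σ | 25015.00 |  |  | 3306222.50 | 1583147.50
x̄ = 3306222.50 / 25015.00 = 132.17 in
ȳ = 1583147.50 / 25015.00 = 63.29 in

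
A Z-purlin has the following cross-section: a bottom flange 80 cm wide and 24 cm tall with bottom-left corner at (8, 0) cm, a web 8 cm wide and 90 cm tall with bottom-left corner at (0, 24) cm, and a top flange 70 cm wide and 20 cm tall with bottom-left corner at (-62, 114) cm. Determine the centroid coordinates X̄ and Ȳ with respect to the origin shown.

Part | A | x̄ᵢ | ȳᵢ | A·x̄ᵢ | A·ȳᵢ
bottom flange | 1920.00 | 48.00 | 12.00 | 92160.00 | 23040.00
web | 720.00 | 4.00 | 69.00 | 2880.00 | 49680.00
top flange | 1400.00 | -27.00 | 124.00 | -37800.00 | 173600.00
Σ | 4040.00 |  |  | 57240.00 | 246320.00
X̄ = 57240.00 / 4040.00 = 14.17 cm
Ȳ = 246320.00 / 4040.00 = 60.97 cm

X̄ = 14.17 cm, Ȳ = 60.97 cm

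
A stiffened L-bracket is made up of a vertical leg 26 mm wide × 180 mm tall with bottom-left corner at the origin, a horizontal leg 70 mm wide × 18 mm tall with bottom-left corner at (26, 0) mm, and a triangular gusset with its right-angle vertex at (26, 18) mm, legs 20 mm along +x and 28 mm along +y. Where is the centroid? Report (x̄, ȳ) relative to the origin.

x̄ = 23.61 mm, ȳ = 70.77 mm

Part | A | x̄ᵢ | ȳᵢ | A·x̄ᵢ | A·ȳᵢ
vertical leg | 4680.00 | 13.00 | 90.00 | 60840.00 | 421200.00
horizontal leg | 1260.00 | 61.00 | 9.00 | 76860.00 | 11340.00
gusset | 280.00 | 32.67 | 27.33 | 9146.67 | 7653.33
Σ | 6220.00 |  |  | 146846.67 | 440193.33
x̄ = 146846.67 / 6220.00 = 23.61 mm
ȳ = 440193.33 / 6220.00 = 70.77 mm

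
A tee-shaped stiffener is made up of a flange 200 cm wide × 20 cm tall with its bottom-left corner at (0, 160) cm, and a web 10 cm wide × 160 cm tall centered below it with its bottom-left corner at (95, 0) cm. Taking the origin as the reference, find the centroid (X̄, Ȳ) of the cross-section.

web: A = 10 × 160 = 1600.00, centroid at (100.00, 80.00).
flange: A = 200 × 20 = 4000.00, centroid at (100.00, 170.00).
ΣA = 5600.00 cm²
ΣAX̄ = (1600.00)(100.00) + (4000.00)(100.00) = 560000.00 cm³
ΣAȲ = (1600.00)(80.00) + (4000.00)(170.00) = 808000.00 cm³
X̄ = 560000.00 / 5600.00 = 100.00 cm
Ȳ = 808000.00 / 5600.00 = 144.29 cm

X̄ = 100.00 cm, Ȳ = 144.29 cm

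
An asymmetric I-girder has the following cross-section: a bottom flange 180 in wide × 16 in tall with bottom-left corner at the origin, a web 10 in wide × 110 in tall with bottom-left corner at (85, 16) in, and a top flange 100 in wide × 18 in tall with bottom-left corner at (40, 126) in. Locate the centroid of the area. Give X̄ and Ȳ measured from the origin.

X̄ = 90.00 in, Ȳ = 59.54 in

bottom flange: A = 180 × 16 = 2880.00, centroid at (90.00, 8.00).
web: A = 10 × 110 = 1100.00, centroid at (90.00, 71.00).
top flange: A = 100 × 18 = 1800.00, centroid at (90.00, 135.00).
ΣA = 5780.00 in²
ΣAX̄ = (2880.00)(90.00) + (1100.00)(90.00) + (1800.00)(90.00) = 520200.00 in³
ΣAȲ = (2880.00)(8.00) + (1100.00)(71.00) + (1800.00)(135.00) = 344140.00 in³
X̄ = 520200.00 / 5780.00 = 90.00 in
Ȳ = 344140.00 / 5780.00 = 59.54 in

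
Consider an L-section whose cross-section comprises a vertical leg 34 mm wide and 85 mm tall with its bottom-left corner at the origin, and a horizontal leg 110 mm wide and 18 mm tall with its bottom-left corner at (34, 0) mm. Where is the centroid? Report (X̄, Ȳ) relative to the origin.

X̄ = 46.27 mm, Ȳ = 28.88 mm

vertical leg: A = 34 × 85 = 2890.00, centroid at (17.00, 42.50).
horizontal leg: A = 110 × 18 = 1980.00, centroid at (89.00, 9.00).
ΣA = 4870.00 mm²
ΣAX̄ = (2890.00)(17.00) + (1980.00)(89.00) = 225350.00 mm³
ΣAȲ = (2890.00)(42.50) + (1980.00)(9.00) = 140645.00 mm³
X̄ = 225350.00 / 4870.00 = 46.27 mm
Ȳ = 140645.00 / 4870.00 = 28.88 mm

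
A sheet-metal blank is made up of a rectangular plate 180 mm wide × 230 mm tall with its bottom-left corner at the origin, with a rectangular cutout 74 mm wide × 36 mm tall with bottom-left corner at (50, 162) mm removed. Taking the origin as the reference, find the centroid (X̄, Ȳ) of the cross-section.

X̄ = 90.21 mm, Ȳ = 110.53 mm

plate: A = 180 × 230 = 41400.00, centroid at (90.00, 115.00).
hole: A = −(74 × 36) = -2664.00, centroid at (87.00, 180.00).
ΣA = 38736.00 mm²
ΣAX̄ = (41400.00)(90.00) + (-2664.00)(87.00) = 3494232.00 mm³
ΣAȲ = (41400.00)(115.00) + (-2664.00)(180.00) = 4281480.00 mm³
X̄ = 3494232.00 / 38736.00 = 90.21 mm
Ȳ = 4281480.00 / 38736.00 = 110.53 mm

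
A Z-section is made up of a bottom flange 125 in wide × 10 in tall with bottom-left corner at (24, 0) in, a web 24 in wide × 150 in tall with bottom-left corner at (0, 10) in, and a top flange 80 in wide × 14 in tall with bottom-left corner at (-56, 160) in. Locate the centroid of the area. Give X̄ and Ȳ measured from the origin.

X̄ = 22.35 in, Ȳ = 83.63 in

bottom flange: A = 125 × 10 = 1250.00, centroid at (86.50, 5.00).
web: A = 24 × 150 = 3600.00, centroid at (12.00, 85.00).
top flange: A = 80 × 14 = 1120.00, centroid at (-16.00, 167.00).
ΣA = 5970.00 in²
ΣAX̄ = (1250.00)(86.50) + (3600.00)(12.00) + (1120.00)(-16.00) = 133405.00 in³
ΣAȲ = (1250.00)(5.00) + (3600.00)(85.00) + (1120.00)(167.00) = 499290.00 in³
X̄ = 133405.00 / 5970.00 = 22.35 in
Ȳ = 499290.00 / 5970.00 = 83.63 in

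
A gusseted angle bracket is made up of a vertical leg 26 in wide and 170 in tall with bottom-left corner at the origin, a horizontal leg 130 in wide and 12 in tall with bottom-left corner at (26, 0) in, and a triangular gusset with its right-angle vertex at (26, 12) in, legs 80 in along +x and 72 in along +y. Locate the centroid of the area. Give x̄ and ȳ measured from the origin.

Part | A | x̄ᵢ | ȳᵢ | A·x̄ᵢ | A·ȳᵢ
vertical leg | 4420.00 | 13.00 | 85.00 | 57460.00 | 375700.00
horizontal leg | 1560.00 | 91.00 | 6.00 | 141960.00 | 9360.00
gusset | 2880.00 | 52.67 | 36.00 | 151680.00 | 103680.00
Σ | 8860.00 |  |  | 351100.00 | 488740.00
x̄ = 351100.00 / 8860.00 = 39.63 in
ȳ = 488740.00 / 8860.00 = 55.16 in

x̄ = 39.63 in, ȳ = 55.16 in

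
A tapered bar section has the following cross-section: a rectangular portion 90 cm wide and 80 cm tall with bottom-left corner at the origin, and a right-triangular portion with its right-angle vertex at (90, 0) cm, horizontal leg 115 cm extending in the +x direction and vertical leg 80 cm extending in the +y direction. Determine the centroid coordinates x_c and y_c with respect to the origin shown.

x_c = 77.49 cm, y_c = 34.80 cm

Part | A | x̄ᵢ | ȳᵢ | A·x̄ᵢ | A·ȳᵢ
rectangular portion | 7200.00 | 45.00 | 40.00 | 324000.00 | 288000.00
triangular portion | 4600.00 | 128.33 | 26.67 | 590333.33 | 122666.67
Σ | 11800.00 |  |  | 914333.33 | 410666.67
x_c = 914333.33 / 11800.00 = 77.49 cm
y_c = 410666.67 / 11800.00 = 34.80 cm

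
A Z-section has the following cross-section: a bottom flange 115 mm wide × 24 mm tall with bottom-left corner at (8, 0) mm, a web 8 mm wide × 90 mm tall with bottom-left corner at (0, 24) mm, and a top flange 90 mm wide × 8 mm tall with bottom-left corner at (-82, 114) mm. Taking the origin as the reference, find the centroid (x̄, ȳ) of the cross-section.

bottom flange: A = 115 × 24 = 2760.00, centroid at (65.50, 12.00).
web: A = 8 × 90 = 720.00, centroid at (4.00, 69.00).
top flange: A = 90 × 8 = 720.00, centroid at (-37.00, 118.00).
ΣA = 4200.00 mm²
ΣAx̄ = (2760.00)(65.50) + (720.00)(4.00) + (720.00)(-37.00) = 157020.00 mm³
ΣAȳ = (2760.00)(12.00) + (720.00)(69.00) + (720.00)(118.00) = 167760.00 mm³
x̄ = 157020.00 / 4200.00 = 37.39 mm
ȳ = 167760.00 / 4200.00 = 39.94 mm

x̄ = 37.39 mm, ȳ = 39.94 mm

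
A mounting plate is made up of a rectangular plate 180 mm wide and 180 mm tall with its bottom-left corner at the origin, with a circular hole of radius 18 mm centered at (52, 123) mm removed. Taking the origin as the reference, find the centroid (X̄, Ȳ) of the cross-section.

Part | A | x̄ᵢ | ȳᵢ | A·x̄ᵢ | A·ȳᵢ
plate | 32400.00 | 90.00 | 90.00 | 2916000.00 | 2916000.00
hole | -1017.88 | 52.00 | 123.00 | -52929.55 | -125198.75
Σ | 31382.12 |  |  | 2863070.45 | 2790801.25
X̄ = 2863070.45 / 31382.12 = 91.23 mm
Ȳ = 2790801.25 / 31382.12 = 88.93 mm

X̄ = 91.23 mm, Ȳ = 88.93 mm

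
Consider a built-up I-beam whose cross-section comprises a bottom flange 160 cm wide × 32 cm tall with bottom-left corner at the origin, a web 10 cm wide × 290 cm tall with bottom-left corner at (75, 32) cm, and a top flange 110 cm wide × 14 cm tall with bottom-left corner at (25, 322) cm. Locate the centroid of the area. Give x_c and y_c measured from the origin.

bottom flange: A = 160 × 32 = 5120.00, centroid at (80.00, 16.00).
web: A = 10 × 290 = 2900.00, centroid at (80.00, 177.00).
top flange: A = 110 × 14 = 1540.00, centroid at (80.00, 329.00).
ΣA = 9560.00 cm²
ΣAx_c = (5120.00)(80.00) + (2900.00)(80.00) + (1540.00)(80.00) = 764800.00 cm³
ΣAy_c = (5120.00)(16.00) + (2900.00)(177.00) + (1540.00)(329.00) = 1101880.00 cm³
x_c = 764800.00 / 9560.00 = 80.00 cm
y_c = 1101880.00 / 9560.00 = 115.26 cm

x_c = 80.00 cm, y_c = 115.26 cm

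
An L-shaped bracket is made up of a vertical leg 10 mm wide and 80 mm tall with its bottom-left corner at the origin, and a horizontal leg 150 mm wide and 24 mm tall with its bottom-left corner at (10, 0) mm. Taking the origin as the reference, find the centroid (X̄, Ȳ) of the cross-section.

Part | A | x̄ᵢ | ȳᵢ | A·x̄ᵢ | A·ȳᵢ
vertical leg | 800.00 | 5.00 | 40.00 | 4000.00 | 32000.00
horizontal leg | 3600.00 | 85.00 | 12.00 | 306000.00 | 43200.00
Σ | 4400.00 |  |  | 310000.00 | 75200.00
X̄ = 310000.00 / 4400.00 = 70.45 mm
Ȳ = 75200.00 / 4400.00 = 17.09 mm

X̄ = 70.45 mm, Ȳ = 17.09 mm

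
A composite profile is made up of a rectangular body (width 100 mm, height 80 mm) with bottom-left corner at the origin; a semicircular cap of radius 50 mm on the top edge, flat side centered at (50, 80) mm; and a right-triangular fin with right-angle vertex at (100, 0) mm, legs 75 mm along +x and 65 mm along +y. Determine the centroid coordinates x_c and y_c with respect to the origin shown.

rectangular body: A = 100 × 80 = 8000.00, centroid at (50.00, 40.00).
semicircular top: A = ½π·50² = 3926.99, centroid at (50.00, 101.22).
triangular fin: A = ½·75·65 = 2437.50, centroid at (125.00, 21.67).
ΣA = 14364.49 mm²
ΣAx_c = (8000.00)(50.00) + (3926.99)(50.00) + (2437.50)(125.00) = 901037.04 mm³
ΣAy_c = (8000.00)(40.00) + (3926.99)(101.22) + (2437.50)(21.67) = 770305.10 mm³
x_c = 901037.04 / 14364.49 = 62.73 mm
y_c = 770305.10 / 14364.49 = 53.63 mm

x_c = 62.73 mm, y_c = 53.63 mm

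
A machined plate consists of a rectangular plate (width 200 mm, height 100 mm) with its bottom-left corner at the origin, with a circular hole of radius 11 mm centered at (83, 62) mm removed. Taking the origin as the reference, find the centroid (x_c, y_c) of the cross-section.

plate: A = 200 × 100 = 20000.00, centroid at (100.00, 50.00).
hole: A = −π·11² = -380.13, centroid at (83.00, 62.00).
ΣA = 19619.87 mm²
ΣAx_c = (20000.00)(100.00) + (-380.13)(83.00) = 1968448.98 mm³
ΣAy_c = (20000.00)(50.00) + (-380.13)(62.00) = 976431.77 mm³
x_c = 1968448.98 / 19619.87 = 100.33 mm
y_c = 976431.77 / 19619.87 = 49.77 mm

x_c = 100.33 mm, y_c = 49.77 mm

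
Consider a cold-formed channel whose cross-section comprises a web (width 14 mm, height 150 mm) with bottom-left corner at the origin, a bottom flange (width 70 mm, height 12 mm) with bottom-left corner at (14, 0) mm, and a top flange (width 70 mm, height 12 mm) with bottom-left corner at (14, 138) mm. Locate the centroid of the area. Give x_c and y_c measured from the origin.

x_c = 25.67 mm, y_c = 75.00 mm

Part | A | x̄ᵢ | ȳᵢ | A·x̄ᵢ | A·ȳᵢ
web | 2100.00 | 7.00 | 75.00 | 14700.00 | 157500.00
bottom flange | 840.00 | 49.00 | 6.00 | 41160.00 | 5040.00
top flange | 840.00 | 49.00 | 144.00 | 41160.00 | 120960.00
Σ | 3780.00 |  |  | 97020.00 | 283500.00
x_c = 97020.00 / 3780.00 = 25.67 mm
y_c = 283500.00 / 3780.00 = 75.00 mm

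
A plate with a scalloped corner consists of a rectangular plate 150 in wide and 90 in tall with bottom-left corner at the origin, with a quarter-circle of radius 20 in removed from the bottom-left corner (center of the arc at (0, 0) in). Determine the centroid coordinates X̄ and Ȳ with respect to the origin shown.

Part | A | x̄ᵢ | ȳᵢ | A·x̄ᵢ | A·ȳᵢ
plate | 13500.00 | 75.00 | 45.00 | 1012500.00 | 607500.00
removed quarter-circle | -314.16 | 8.49 | 8.49 | -2666.67 | -2666.67
Σ | 13185.84 |  |  | 1009833.33 | 604833.33
X̄ = 1009833.33 / 13185.84 = 76.58 in
Ȳ = 604833.33 / 13185.84 = 45.87 in

X̄ = 76.58 in, Ȳ = 45.87 in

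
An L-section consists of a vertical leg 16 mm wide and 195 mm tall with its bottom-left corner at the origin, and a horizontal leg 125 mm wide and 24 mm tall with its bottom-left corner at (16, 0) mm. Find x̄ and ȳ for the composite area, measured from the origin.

vertical leg: A = 16 × 195 = 3120.00, centroid at (8.00, 97.50).
horizontal leg: A = 125 × 24 = 3000.00, centroid at (78.50, 12.00).
ΣA = 6120.00 mm², ΣAx̄ = 260460.00 mm³, ΣAȳ = 340200.00 mm³.
x̄ = 260460.00/6120.00 = 42.56 mm; ȳ = 340200.00/6120.00 = 55.59 mm.

x̄ = 42.56 mm, ȳ = 55.59 mm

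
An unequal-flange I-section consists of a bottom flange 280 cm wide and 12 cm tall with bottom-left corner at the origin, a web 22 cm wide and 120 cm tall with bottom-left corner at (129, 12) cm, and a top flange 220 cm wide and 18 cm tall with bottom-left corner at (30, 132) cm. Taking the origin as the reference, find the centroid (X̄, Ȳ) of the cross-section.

X̄ = 140.00 cm, Ȳ = 77.17 cm

Part | A | x̄ᵢ | ȳᵢ | A·x̄ᵢ | A·ȳᵢ
bottom flange | 3360.00 | 140.00 | 6.00 | 470400.00 | 20160.00
web | 2640.00 | 140.00 | 72.00 | 369600.00 | 190080.00
top flange | 3960.00 | 140.00 | 141.00 | 554400.00 | 558360.00
Σ | 9960.00 |  |  | 1394400.00 | 768600.00
X̄ = 1394400.00 / 9960.00 = 140.00 cm
Ȳ = 768600.00 / 9960.00 = 77.17 cm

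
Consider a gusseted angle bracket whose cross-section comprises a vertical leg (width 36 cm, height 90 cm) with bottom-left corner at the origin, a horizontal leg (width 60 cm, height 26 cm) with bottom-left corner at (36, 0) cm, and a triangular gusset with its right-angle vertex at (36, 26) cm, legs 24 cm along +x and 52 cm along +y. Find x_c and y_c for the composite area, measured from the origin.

x_c = 34.80 cm, y_c = 35.60 cm

Part | A | x̄ᵢ | ȳᵢ | A·x̄ᵢ | A·ȳᵢ
vertical leg | 3240.00 | 18.00 | 45.00 | 58320.00 | 145800.00
horizontal leg | 1560.00 | 66.00 | 13.00 | 102960.00 | 20280.00
gusset | 624.00 | 44.00 | 43.33 | 27456.00 | 27040.00
Σ | 5424.00 |  |  | 188736.00 | 193120.00
x_c = 188736.00 / 5424.00 = 34.80 cm
y_c = 193120.00 / 5424.00 = 35.60 cm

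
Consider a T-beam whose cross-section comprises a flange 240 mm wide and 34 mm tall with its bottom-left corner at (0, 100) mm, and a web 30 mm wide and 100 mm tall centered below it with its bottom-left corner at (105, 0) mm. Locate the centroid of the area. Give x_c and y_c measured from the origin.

x_c = 120.00 mm, y_c = 98.99 mm

Part | A | x̄ᵢ | ȳᵢ | A·x̄ᵢ | A·ȳᵢ
web | 3000.00 | 120.00 | 50.00 | 360000.00 | 150000.00
flange | 8160.00 | 120.00 | 117.00 | 979200.00 | 954720.00
Σ | 11160.00 |  |  | 1339200.00 | 1104720.00
x_c = 1339200.00 / 11160.00 = 120.00 mm
y_c = 1104720.00 / 11160.00 = 98.99 mm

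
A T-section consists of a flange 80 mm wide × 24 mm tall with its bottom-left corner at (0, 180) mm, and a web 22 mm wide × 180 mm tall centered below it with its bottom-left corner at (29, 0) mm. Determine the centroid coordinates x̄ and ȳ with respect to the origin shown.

web: A = 22 × 180 = 3960.00, centroid at (40.00, 90.00).
flange: A = 80 × 24 = 1920.00, centroid at (40.00, 192.00).
ΣA = 5880.00 mm²
ΣAx̄ = (3960.00)(40.00) + (1920.00)(40.00) = 235200.00 mm³
ΣAȳ = (3960.00)(90.00) + (1920.00)(192.00) = 725040.00 mm³
x̄ = 235200.00 / 5880.00 = 40.00 mm
ȳ = 725040.00 / 5880.00 = 123.31 mm

x̄ = 40.00 mm, ȳ = 123.31 mm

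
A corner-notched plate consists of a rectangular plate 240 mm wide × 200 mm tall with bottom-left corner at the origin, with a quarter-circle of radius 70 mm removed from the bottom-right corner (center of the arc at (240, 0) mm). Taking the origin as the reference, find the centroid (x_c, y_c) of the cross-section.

x_c = 112.13 mm, y_c = 106.13 mm

Part | A | x̄ᵢ | ȳᵢ | A·x̄ᵢ | A·ȳᵢ
plate | 48000.00 | 120.00 | 100.00 | 5760000.00 | 4800000.00
removed quarter-circle | -3848.45 | 210.29 | 29.71 | -809294.91 | -114333.33
Σ | 44151.55 |  |  | 4950705.09 | 4685666.67
x_c = 4950705.09 / 44151.55 = 112.13 mm
y_c = 4685666.67 / 44151.55 = 106.13 mm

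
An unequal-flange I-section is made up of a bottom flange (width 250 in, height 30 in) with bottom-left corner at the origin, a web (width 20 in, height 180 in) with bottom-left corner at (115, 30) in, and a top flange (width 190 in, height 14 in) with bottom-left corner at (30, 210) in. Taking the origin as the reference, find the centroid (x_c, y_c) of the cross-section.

x_c = 125.00 in, y_c = 81.52 in

bottom flange: A = 250 × 30 = 7500.00, centroid at (125.00, 15.00).
web: A = 20 × 180 = 3600.00, centroid at (125.00, 120.00).
top flange: A = 190 × 14 = 2660.00, centroid at (125.00, 217.00).
ΣA = 13760.00 in²
ΣAx_c = (7500.00)(125.00) + (3600.00)(125.00) + (2660.00)(125.00) = 1720000.00 in³
ΣAy_c = (7500.00)(15.00) + (3600.00)(120.00) + (2660.00)(217.00) = 1121720.00 in³
x_c = 1720000.00 / 13760.00 = 125.00 in
y_c = 1121720.00 / 13760.00 = 81.52 in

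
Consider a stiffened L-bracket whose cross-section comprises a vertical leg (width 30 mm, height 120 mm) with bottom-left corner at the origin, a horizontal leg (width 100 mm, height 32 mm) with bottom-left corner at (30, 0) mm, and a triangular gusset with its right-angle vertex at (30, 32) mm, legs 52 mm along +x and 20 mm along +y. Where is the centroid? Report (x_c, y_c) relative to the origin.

x_c = 45.71 mm, y_c = 39.25 mm

Part | A | x̄ᵢ | ȳᵢ | A·x̄ᵢ | A·ȳᵢ
vertical leg | 3600.00 | 15.00 | 60.00 | 54000.00 | 216000.00
horizontal leg | 3200.00 | 80.00 | 16.00 | 256000.00 | 51200.00
gusset | 520.00 | 47.33 | 38.67 | 24613.33 | 20106.67
Σ | 7320.00 |  |  | 334613.33 | 287306.67
x_c = 334613.33 / 7320.00 = 45.71 mm
y_c = 287306.67 / 7320.00 = 39.25 mm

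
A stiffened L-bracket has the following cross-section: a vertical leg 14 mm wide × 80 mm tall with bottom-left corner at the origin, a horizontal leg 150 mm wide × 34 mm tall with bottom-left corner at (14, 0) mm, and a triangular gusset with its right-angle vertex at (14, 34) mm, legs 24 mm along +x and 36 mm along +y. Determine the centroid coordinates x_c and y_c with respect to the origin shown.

x_c = 70.84 mm, y_c = 22.76 mm

vertical leg: A = 14 × 80 = 1120.00, centroid at (7.00, 40.00).
horizontal leg: A = 150 × 34 = 5100.00, centroid at (89.00, 17.00).
gusset: A = ½·24·36 = 432.00, centroid at (22.00, 46.00).
ΣA = 6652.00 mm², ΣAx_c = 471244.00 mm³, ΣAy_c = 151372.00 mm³.
x_c = 471244.00/6652.00 = 70.84 mm; y_c = 151372.00/6652.00 = 22.76 mm.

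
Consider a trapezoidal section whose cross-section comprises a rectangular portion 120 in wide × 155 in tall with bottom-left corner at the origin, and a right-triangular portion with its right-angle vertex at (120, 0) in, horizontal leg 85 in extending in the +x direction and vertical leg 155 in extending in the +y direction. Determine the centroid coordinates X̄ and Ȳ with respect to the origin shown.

X̄ = 83.10 in, Ȳ = 70.74 in

Part | A | x̄ᵢ | ȳᵢ | A·x̄ᵢ | A·ȳᵢ
rectangular portion | 18600.00 | 60.00 | 77.50 | 1116000.00 | 1441500.00
triangular portion | 6587.50 | 148.33 | 51.67 | 977145.83 | 340354.17
Σ | 25187.50 |  |  | 2093145.83 | 1781854.17
X̄ = 2093145.83 / 25187.50 = 83.10 in
Ȳ = 1781854.17 / 25187.50 = 70.74 in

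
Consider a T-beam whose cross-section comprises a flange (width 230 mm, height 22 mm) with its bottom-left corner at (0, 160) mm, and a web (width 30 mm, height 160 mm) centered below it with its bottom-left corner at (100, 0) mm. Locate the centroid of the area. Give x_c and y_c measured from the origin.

Part | A | x̄ᵢ | ȳᵢ | A·x̄ᵢ | A·ȳᵢ
web | 4800.00 | 115.00 | 80.00 | 552000.00 | 384000.00
flange | 5060.00 | 115.00 | 171.00 | 581900.00 | 865260.00
Σ | 9860.00 |  |  | 1133900.00 | 1249260.00
x_c = 1133900.00 / 9860.00 = 115.00 mm
y_c = 1249260.00 / 9860.00 = 126.70 mm

x_c = 115.00 mm, y_c = 126.70 mm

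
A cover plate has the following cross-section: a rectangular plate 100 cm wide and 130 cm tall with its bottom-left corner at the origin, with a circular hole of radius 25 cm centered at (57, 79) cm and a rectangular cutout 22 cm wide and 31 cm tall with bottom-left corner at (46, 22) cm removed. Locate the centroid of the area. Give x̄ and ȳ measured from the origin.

Part | A | x̄ᵢ | ȳᵢ | A·x̄ᵢ | A·ȳᵢ
plate | 13000.00 | 50.00 | 65.00 | 650000.00 | 845000.00
hole 1 | -1963.50 | 57.00 | 79.00 | -111919.24 | -155116.14
hole 2 | -682.00 | 57.00 | 37.50 | -38874.00 | -25575.00
Σ | 10354.50 |  |  | 499206.76 | 664308.86
x̄ = 499206.76 / 10354.50 = 48.21 cm
ȳ = 664308.86 / 10354.50 = 64.16 cm

x̄ = 48.21 cm, ȳ = 64.16 cm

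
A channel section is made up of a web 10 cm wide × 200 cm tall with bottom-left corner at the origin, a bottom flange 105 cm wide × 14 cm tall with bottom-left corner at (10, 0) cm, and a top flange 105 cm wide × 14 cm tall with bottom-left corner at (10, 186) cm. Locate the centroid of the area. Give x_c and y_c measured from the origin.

Part | A | x̄ᵢ | ȳᵢ | A·x̄ᵢ | A·ȳᵢ
web | 2000.00 | 5.00 | 100.00 | 10000.00 | 200000.00
bottom flange | 1470.00 | 62.50 | 7.00 | 91875.00 | 10290.00
top flange | 1470.00 | 62.50 | 193.00 | 91875.00 | 283710.00
Σ | 4940.00 |  |  | 193750.00 | 494000.00
x_c = 193750.00 / 4940.00 = 39.22 cm
y_c = 494000.00 / 4940.00 = 100.00 cm

x_c = 39.22 cm, y_c = 100.00 cm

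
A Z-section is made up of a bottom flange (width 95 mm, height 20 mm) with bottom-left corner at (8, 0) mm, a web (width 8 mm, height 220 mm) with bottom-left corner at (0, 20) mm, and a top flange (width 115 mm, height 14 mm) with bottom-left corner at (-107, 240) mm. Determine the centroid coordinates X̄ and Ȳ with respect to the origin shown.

Part | A | x̄ᵢ | ȳᵢ | A·x̄ᵢ | A·ȳᵢ
bottom flange | 1900.00 | 55.50 | 10.00 | 105450.00 | 19000.00
web | 1760.00 | 4.00 | 130.00 | 7040.00 | 228800.00
top flange | 1610.00 | -49.50 | 247.00 | -79695.00 | 397670.00
Σ | 5270.00 |  |  | 32795.00 | 645470.00
X̄ = 32795.00 / 5270.00 = 6.22 mm
Ȳ = 645470.00 / 5270.00 = 122.48 mm

X̄ = 6.22 mm, Ȳ = 122.48 mm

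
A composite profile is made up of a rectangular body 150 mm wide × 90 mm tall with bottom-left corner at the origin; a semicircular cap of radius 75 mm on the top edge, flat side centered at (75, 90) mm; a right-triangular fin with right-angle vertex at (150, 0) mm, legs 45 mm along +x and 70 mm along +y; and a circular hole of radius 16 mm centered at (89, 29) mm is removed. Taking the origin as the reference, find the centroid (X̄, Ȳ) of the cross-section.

Part | A | x̄ᵢ | ȳᵢ | A·x̄ᵢ | A·ȳᵢ
rectangular body | 13500.00 | 75.00 | 45.00 | 1012500.00 | 607500.00
semicircular top | 8835.73 | 75.00 | 121.83 | 662679.70 | 1076465.64
triangular fin | 1575.00 | 165.00 | 23.33 | 259875.00 | 36750.00
hole | -804.25 | 89.00 | 29.00 | -71578.05 | -23323.18
Σ | 23106.48 |  |  | 1863476.65 | 1697392.46
X̄ = 1863476.65 / 23106.48 = 80.65 mm
Ȳ = 1697392.46 / 23106.48 = 73.46 mm

X̄ = 80.65 mm, Ȳ = 73.46 mm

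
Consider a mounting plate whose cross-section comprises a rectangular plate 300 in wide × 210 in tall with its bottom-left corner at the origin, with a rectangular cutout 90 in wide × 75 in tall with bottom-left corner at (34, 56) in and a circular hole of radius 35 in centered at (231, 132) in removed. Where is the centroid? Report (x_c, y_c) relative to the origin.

x_c = 153.20 in, y_c = 104.50 in

plate: A = 300 × 210 = 63000.00, centroid at (150.00, 105.00).
hole 1: A = −(90 × 75) = -6750.00, centroid at (79.00, 93.50).
hole 2: A = −π·35² = -3848.45, centroid at (231.00, 132.00).
ΣA = 52401.55 in², ΣAx_c = 8027757.82 in³, ΣAy_c = 5475879.47 in³.
x_c = 8027757.82/52401.55 = 153.20 in; y_c = 5475879.47/52401.55 = 104.50 in.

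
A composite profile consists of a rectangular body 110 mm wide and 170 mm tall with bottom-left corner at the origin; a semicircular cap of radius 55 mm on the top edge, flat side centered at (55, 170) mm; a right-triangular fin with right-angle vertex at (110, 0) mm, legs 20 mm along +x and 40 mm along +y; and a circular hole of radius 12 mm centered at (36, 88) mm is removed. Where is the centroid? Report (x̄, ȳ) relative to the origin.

Part | A | x̄ᵢ | ȳᵢ | A·x̄ᵢ | A·ȳᵢ
rectangular body | 18700.00 | 55.00 | 85.00 | 1028500.00 | 1589500.00
semicircular top | 4751.66 | 55.00 | 193.34 | 261341.24 | 918698.68
triangular fin | 400.00 | 116.67 | 13.33 | 46666.67 | 5333.33
hole | -452.39 | 36.00 | 88.00 | -16286.02 | -39810.26
Σ | 23399.27 |  |  | 1320221.89 | 2473721.75
x̄ = 1320221.89 / 23399.27 = 56.42 mm
ȳ = 2473721.75 / 23399.27 = 105.72 mm

x̄ = 56.42 mm, ȳ = 105.72 mm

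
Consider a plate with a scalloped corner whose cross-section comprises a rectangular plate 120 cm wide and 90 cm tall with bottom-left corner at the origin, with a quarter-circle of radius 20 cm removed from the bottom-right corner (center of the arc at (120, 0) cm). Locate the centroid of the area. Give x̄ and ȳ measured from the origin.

plate: A = 120 × 90 = 10800.00, centroid at (60.00, 45.00).
removed quarter-circle: A = −¼π·20² = -314.16, centroid at (111.51, 8.49).
ΣA = 10485.84 cm²
ΣAx̄ = (10800.00)(60.00) + (-314.16)(111.51) = 612967.55 cm³
ΣAȳ = (10800.00)(45.00) + (-314.16)(8.49) = 483333.33 cm³
x̄ = 612967.55 / 10485.84 = 58.46 cm
ȳ = 483333.33 / 10485.84 = 46.09 cm

x̄ = 58.46 cm, ȳ = 46.09 cm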